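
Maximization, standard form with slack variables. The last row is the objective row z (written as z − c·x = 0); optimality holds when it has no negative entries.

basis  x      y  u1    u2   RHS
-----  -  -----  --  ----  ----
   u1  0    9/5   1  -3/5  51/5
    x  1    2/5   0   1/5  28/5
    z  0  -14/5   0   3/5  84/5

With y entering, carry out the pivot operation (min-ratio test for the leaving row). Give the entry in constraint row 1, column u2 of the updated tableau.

-1/3

Ratio test on column y — row 1: (51/5)/(9/5) = 17/3; row 2: (28/5)/(2/5) = 14. Minimum is 17/3 at row 1 (u1 leaves); pivot element 9/5.
Divide row 1 by 9/5; eliminate column y from the other rows.
In the new row 1, the u2 entry is the old entry divided by the pivot: (-3/5)/(9/5) = -1/3.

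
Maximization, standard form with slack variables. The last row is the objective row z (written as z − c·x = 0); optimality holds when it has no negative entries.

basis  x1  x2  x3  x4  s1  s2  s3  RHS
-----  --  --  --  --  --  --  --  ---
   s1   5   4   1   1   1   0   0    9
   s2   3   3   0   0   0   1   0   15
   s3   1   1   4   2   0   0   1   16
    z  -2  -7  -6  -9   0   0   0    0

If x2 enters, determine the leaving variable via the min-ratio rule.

Column x2 entries and ratios — s1: 9/4 = 9/4; s2: 15/3 = 5; s3: 16/1 = 16.
Smallest ratio is 9/4 in the row of s1, so s1 leaves.

s1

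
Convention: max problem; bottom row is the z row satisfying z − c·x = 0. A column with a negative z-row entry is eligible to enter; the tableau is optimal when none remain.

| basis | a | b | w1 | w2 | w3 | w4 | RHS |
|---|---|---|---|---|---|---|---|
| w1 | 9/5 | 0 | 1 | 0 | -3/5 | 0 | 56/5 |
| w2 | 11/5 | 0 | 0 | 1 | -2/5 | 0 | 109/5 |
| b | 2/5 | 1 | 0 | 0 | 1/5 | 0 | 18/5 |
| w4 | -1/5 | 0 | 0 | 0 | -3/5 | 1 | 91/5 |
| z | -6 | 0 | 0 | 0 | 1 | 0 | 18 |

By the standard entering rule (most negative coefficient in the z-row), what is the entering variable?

a

Negative z-row entries: a: -6.
The most negative is -6 in column a, so a enters.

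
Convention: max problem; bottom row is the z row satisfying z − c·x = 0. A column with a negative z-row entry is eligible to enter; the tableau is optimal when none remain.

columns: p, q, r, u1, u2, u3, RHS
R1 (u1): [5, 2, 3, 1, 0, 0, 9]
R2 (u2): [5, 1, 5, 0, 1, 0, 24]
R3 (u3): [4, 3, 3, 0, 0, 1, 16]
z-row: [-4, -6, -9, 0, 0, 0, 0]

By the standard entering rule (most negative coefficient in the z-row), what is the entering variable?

r

Negative z-row entries: p: -4, q: -6, r: -9.
The most negative is -9 in column r, so r enters.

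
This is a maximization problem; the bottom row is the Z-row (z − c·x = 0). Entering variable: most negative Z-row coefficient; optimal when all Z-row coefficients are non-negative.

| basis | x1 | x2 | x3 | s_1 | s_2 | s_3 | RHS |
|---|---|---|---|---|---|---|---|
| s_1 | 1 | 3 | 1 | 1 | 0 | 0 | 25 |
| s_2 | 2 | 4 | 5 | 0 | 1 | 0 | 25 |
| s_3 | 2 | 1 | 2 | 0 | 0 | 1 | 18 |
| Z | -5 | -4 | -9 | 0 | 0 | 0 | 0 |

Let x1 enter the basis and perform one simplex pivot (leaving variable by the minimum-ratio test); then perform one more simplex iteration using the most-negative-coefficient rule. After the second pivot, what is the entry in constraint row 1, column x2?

Ratio test on column x1 — row 1: 25/1 = 25; row 2: 25/2 = 25/2; row 3: 18/2 = 9. Minimum is 9 at row 3 (s_3 leaves); pivot element 2.
Divide row 3 by 2; eliminate column x1 from the other rows.
Second iteration: most negative Z-row entry is -4 in column x3, so x3 enters.
Ratio test on column x3 — row 1: entry 0 ≤ 0; row 2: 7/3 = 7/3; row 3: 9/1 = 9. Minimum is 7/3 at row 2 (s_2 leaves); pivot element 3.
Divide row 2 by 3; eliminate column x3 from the other rows.
After both pivots, the entry at constraint row 1, column x2 is 5/2.

5/2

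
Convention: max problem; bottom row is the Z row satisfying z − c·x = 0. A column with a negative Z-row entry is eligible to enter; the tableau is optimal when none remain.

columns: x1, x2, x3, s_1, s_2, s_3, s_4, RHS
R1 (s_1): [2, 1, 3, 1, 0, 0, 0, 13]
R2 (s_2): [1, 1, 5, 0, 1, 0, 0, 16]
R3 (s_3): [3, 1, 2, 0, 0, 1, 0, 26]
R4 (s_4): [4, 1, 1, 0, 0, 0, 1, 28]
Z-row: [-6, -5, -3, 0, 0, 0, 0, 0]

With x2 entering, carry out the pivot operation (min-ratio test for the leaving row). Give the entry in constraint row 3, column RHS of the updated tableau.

13

Ratio test on column x2 — row 1: 13/1 = 13; row 2: 16/1 = 16; row 3: 26/1 = 26; row 4: 28/1 = 28. Minimum is 13 at row 1 (s_1 leaves); pivot element 1.
Divide row 1 by 1; eliminate column x2 from the other rows.
Row 3 update in column RHS: 26 − 1·13 = 13.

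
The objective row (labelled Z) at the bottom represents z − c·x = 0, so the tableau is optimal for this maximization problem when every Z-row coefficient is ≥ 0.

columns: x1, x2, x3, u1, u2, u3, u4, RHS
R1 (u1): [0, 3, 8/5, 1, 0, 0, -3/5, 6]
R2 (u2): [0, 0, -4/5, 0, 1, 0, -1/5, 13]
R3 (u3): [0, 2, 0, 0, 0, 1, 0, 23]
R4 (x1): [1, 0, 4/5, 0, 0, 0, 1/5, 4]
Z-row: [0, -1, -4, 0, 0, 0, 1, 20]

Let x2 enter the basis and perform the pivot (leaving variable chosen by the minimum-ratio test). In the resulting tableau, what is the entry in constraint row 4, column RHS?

Ratio test on column x2 — row 1: 6/3 = 2; row 2: entry 0 ≤ 0; row 3: 23/2 = 23/2; row 4: entry 0 ≤ 0. Minimum is 2 at row 1 (u1 leaves); pivot element 3.
Divide row 1 by 3; eliminate column x2 from the other rows.
Row 4 update in column RHS: 4 − 0·2 = 4.

4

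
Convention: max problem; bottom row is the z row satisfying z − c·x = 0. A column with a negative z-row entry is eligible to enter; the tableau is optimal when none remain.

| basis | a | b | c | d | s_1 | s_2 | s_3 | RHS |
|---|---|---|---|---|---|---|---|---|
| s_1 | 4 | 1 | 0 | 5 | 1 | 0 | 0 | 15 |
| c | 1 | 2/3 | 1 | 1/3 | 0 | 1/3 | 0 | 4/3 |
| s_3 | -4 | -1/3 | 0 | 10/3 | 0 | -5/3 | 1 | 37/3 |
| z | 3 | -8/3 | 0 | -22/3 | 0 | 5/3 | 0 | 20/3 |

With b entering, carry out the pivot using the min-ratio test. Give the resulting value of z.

Ratio test on column b — row 1: 15/1 = 15; row 2: (4/3)/(2/3) = 2; row 3: entry -1/3 ≤ 0. Minimum is 2 at row 2 (c leaves); pivot element 2/3.
Pivot on row 2; the z-row RHS becomes 20/3 − (-8/3)·2 = 12.

12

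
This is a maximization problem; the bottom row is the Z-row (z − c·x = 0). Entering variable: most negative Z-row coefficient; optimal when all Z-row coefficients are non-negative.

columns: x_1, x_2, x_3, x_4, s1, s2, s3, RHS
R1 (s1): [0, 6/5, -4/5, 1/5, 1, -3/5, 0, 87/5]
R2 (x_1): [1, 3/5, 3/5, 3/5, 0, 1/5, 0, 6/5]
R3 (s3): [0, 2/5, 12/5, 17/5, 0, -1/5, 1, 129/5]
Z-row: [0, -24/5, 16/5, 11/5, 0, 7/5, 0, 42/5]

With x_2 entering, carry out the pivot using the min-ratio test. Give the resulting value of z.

Ratio test on column x_2 — row 1: (87/5)/(6/5) = 29/2; row 2: (6/5)/(3/5) = 2; row 3: (129/5)/(2/5) = 129/2. Minimum is 2 at row 2 (x_1 leaves); pivot element 3/5.
Pivot on row 2; the Z-row RHS becomes 42/5 − (-24/5)·2 = 18.

18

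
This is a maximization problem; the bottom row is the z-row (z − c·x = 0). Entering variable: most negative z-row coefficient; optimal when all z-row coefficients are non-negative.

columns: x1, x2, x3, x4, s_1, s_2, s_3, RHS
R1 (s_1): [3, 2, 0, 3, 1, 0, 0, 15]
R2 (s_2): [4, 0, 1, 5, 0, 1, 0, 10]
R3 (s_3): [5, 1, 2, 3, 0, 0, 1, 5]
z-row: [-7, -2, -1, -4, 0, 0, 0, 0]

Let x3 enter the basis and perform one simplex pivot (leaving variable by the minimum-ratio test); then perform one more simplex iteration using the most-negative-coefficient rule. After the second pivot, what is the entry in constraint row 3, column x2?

Ratio test on column x3 — row 1: entry 0 ≤ 0; row 2: 10/1 = 10; row 3: 5/2 = 5/2. Minimum is 5/2 at row 3 (s_3 leaves); pivot element 2.
Divide row 3 by 2; eliminate column x3 from the other rows.
Second iteration: most negative z-row entry is -9/2 in column x1, so x1 enters.
Ratio test on column x1 — row 1: 15/3 = 5; row 2: (15/2)/(3/2) = 5; row 3: (5/2)/(5/2) = 1. Minimum is 1 at row 3 (x3 leaves); pivot element 5/2.
Divide row 3 by 5/2; eliminate column x1 from the other rows.
After both pivots, the entry at constraint row 3, column x2 is 1/5.

1/5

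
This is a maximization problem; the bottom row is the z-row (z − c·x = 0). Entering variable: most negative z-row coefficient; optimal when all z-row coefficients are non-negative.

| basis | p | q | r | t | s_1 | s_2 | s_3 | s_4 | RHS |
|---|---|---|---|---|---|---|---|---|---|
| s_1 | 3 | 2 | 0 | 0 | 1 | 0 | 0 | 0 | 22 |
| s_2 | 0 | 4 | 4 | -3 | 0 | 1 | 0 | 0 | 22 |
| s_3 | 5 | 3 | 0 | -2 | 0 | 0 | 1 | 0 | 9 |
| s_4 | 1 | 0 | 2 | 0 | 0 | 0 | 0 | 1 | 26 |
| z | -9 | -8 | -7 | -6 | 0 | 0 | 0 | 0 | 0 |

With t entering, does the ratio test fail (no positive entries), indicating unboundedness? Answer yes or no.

yes

Every constraint-row entry in column t is ≤ 0, so increasing t is unbounded.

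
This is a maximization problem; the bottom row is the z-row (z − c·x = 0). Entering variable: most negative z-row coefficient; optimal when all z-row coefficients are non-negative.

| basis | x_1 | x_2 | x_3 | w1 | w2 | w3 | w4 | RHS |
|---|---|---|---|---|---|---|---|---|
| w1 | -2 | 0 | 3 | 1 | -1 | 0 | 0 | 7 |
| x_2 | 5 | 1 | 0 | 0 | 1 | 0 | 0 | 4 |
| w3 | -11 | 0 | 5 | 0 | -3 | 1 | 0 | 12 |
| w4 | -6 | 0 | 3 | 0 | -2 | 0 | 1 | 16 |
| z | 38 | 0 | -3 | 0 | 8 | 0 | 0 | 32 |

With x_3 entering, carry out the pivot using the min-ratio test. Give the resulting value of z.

Ratio test on column x_3 — row 1: 7/3 = 7/3; row 2: entry 0 ≤ 0; row 3: 12/5 = 12/5; row 4: 16/3 = 16/3. Minimum is 7/3 at row 1 (w1 leaves); pivot element 3.
Pivot on row 1; the z-row RHS becomes 32 − (-3)·(7/3) = 39.

39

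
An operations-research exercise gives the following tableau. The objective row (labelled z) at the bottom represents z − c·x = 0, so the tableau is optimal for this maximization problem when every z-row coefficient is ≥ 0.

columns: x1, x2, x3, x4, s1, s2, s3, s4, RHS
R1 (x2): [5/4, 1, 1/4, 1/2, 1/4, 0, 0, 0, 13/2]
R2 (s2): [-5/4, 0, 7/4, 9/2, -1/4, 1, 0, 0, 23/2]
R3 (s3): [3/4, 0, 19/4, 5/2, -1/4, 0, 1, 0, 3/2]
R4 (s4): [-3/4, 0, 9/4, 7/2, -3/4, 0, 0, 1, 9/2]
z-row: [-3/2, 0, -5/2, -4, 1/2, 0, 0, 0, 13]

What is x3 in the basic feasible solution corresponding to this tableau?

x3 is not in the basis, so in the current basic feasible solution x3 = 0.

0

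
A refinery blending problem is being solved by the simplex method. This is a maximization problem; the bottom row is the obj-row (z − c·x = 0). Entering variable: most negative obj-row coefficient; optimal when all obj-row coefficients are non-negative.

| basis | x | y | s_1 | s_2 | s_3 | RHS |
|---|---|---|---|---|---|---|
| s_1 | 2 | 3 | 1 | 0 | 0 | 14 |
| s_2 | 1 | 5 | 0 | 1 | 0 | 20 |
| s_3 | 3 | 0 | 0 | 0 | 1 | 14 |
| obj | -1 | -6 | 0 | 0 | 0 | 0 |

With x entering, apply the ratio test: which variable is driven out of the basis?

Column x entries and ratios — s_1: 14/2 = 7; s_2: 20/1 = 20; s_3: 14/3 = 14/3.
Smallest ratio is 14/3 in the row of s_3, so s_3 leaves.

s_3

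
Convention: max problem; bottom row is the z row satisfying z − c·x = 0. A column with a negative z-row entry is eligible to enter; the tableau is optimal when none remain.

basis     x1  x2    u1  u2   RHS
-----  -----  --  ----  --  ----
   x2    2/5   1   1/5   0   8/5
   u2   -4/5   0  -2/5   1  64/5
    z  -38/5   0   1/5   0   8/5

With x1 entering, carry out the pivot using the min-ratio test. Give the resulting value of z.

Ratio test on column x1 — row 1: (8/5)/(2/5) = 4; row 2: entry -4/5 ≤ 0. Minimum is 4 at row 1 (x2 leaves); pivot element 2/5.
Pivot on row 1; the z-row RHS becomes 8/5 − (-38/5)·4 = 32.

32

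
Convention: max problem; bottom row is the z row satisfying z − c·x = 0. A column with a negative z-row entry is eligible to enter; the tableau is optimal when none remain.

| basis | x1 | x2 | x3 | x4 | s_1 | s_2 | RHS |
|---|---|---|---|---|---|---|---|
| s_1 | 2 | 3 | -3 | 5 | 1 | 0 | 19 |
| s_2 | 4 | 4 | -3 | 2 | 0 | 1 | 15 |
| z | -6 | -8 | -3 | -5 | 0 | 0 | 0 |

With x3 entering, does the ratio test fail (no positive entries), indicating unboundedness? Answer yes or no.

Every constraint-row entry in column x3 is ≤ 0, so increasing x3 is unbounded.

yes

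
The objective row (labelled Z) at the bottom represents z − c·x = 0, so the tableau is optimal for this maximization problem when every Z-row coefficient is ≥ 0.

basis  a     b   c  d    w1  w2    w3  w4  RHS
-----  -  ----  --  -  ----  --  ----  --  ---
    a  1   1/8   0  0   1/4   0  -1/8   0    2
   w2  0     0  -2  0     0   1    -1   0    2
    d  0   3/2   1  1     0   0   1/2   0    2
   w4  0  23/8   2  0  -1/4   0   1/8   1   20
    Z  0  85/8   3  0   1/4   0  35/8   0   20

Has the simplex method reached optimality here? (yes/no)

yes

Every Z-row coefficient is ≥ 0, so the tableau is optimal.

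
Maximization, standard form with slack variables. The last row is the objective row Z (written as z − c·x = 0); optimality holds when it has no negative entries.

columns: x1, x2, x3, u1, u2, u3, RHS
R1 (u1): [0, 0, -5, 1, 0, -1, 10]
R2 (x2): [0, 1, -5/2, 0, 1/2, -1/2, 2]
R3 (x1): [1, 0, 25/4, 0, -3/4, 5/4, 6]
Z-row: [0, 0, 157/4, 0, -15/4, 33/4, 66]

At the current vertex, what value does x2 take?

x2 is basic (row 2); its value is the RHS of that row, 2.

2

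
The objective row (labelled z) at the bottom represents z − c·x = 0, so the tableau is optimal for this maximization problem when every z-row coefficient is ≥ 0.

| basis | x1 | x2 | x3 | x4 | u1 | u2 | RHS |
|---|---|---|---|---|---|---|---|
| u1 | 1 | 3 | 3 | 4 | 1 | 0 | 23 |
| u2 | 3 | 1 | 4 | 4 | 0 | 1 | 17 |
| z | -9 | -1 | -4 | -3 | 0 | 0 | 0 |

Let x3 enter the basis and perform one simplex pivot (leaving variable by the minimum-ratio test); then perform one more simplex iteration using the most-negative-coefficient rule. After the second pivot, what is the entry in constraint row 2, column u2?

1/3

Ratio test on column x3 — row 1: 23/3 = 23/3; row 2: 17/4 = 17/4. Minimum is 17/4 at row 2 (u2 leaves); pivot element 4.
Divide row 2 by 4; eliminate column x3 from the other rows.
Second iteration: most negative z-row entry is -6 in column x1, so x1 enters.
Ratio test on column x1 — row 1: entry -5/4 ≤ 0; row 2: (17/4)/(3/4) = 17/3. Minimum is 17/3 at row 2 (x3 leaves); pivot element 3/4.
Divide row 2 by 3/4; eliminate column x1 from the other rows.
After both pivots, the entry at constraint row 2, column u2 is 1/3.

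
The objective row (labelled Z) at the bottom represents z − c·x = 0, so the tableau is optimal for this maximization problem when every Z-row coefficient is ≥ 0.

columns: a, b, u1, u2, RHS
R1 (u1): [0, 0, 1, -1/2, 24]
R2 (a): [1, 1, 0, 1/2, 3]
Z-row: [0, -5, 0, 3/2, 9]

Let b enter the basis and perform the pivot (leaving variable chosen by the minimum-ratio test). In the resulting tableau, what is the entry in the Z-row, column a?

5

Ratio test on column b — row 1: entry 0 ≤ 0; row 2: 3/1 = 3. Minimum is 3 at row 2 (a leaves); pivot element 1.
Divide row 2 by 1; eliminate column b from the other rows.
Z-row update in column a: 0 − (-5)·1 = 5.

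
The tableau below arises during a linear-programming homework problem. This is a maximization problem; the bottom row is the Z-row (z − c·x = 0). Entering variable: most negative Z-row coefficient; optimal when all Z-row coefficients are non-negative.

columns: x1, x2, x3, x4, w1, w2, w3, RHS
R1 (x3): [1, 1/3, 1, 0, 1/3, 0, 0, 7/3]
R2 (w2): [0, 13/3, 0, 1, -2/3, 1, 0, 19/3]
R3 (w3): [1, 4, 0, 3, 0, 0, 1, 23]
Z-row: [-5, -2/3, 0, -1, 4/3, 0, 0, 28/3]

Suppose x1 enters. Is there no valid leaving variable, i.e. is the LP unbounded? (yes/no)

no

Column x1 has positive entries in row(s) 1, 3, so the ratio test bounds it — not unbounded.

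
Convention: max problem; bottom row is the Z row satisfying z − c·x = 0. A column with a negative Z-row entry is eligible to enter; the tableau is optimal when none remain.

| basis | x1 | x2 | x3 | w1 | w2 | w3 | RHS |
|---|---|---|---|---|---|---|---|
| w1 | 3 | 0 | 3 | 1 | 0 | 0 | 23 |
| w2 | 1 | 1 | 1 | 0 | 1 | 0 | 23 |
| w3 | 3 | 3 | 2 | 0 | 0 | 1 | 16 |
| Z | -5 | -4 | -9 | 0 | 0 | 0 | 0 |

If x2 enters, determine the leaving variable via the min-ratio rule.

w3

Column x2 entries and ratios — w1: 0 ≤ 0, skip; w2: 23/1 = 23; w3: 16/3 = 16/3.
Smallest ratio is 16/3 in the row of w3, so w3 leaves.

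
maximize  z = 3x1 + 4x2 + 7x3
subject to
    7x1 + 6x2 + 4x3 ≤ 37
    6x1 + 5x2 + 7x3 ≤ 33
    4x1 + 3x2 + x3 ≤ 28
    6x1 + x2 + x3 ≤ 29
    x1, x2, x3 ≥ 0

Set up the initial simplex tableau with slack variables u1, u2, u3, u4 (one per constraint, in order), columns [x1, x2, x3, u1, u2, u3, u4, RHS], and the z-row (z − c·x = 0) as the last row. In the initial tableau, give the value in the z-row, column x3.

-7

The z-row carries the negated objective coefficients: the x3 entry is -7.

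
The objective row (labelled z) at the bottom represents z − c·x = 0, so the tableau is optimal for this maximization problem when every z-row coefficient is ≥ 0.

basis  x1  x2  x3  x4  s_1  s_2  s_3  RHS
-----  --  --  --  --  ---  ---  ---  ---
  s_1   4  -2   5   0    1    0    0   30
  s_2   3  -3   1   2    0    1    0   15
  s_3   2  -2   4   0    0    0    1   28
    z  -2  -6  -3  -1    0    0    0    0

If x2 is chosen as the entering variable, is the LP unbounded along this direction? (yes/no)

yes

Every constraint-row entry in column x2 is ≤ 0, so increasing x2 is unbounded.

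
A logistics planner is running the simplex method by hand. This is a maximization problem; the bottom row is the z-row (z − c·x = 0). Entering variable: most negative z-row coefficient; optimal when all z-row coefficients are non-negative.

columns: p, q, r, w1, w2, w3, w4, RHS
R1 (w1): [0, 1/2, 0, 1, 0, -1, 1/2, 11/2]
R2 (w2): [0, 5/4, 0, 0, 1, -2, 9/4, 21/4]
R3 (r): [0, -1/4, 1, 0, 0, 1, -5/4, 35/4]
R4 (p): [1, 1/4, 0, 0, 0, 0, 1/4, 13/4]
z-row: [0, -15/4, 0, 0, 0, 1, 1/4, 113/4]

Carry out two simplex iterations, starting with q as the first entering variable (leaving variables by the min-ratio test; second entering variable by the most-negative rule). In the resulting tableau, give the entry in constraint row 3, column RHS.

13/2

Ratio test on column q — row 1: (11/2)/(1/2) = 11; row 2: (21/4)/(5/4) = 21/5; row 3: entry -1/4 ≤ 0; row 4: (13/4)/(1/4) = 13. Minimum is 21/5 at row 2 (w2 leaves); pivot element 5/4.
Divide row 2 by 5/4; eliminate column q from the other rows.
Second iteration: most negative z-row entry is -5 in column w3, so w3 enters.
Ratio test on column w3 — row 1: entry -1/5 ≤ 0; row 2: entry -8/5 ≤ 0; row 3: (49/5)/(3/5) = 49/3; row 4: (11/5)/(2/5) = 11/2. Minimum is 11/2 at row 4 (p leaves); pivot element 2/5.
Divide row 4 by 2/5; eliminate column w3 from the other rows.
After both pivots, the entry at constraint row 3, column RHS is 13/2.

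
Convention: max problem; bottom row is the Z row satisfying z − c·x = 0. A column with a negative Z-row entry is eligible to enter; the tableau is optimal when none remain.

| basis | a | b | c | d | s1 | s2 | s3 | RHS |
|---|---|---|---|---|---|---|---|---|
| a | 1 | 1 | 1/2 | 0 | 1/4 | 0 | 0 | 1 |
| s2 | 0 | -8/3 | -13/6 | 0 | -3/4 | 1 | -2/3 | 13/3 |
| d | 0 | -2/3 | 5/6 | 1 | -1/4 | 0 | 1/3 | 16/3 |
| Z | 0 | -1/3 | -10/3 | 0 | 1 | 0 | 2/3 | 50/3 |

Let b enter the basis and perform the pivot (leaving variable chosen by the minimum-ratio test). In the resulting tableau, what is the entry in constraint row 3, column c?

Ratio test on column b — row 1: 1/1 = 1; row 2: entry -8/3 ≤ 0; row 3: entry -2/3 ≤ 0. Minimum is 1 at row 1 (a leaves); pivot element 1.
Divide row 1 by 1; eliminate column b from the other rows.
Row 3 update in column c: 5/6 − (-2/3)·(1/2) = 7/6.

7/6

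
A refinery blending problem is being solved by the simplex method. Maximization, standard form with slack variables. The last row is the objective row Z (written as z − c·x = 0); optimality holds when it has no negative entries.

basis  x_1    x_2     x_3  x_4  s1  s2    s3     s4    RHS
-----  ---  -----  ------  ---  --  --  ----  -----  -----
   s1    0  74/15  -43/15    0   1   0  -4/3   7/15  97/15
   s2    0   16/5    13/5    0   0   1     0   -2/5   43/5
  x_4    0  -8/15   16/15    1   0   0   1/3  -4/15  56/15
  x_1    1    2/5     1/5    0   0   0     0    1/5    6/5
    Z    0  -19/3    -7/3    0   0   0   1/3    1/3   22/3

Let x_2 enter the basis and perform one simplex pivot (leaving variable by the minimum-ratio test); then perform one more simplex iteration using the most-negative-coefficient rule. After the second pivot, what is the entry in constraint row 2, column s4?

Ratio test on column x_2 — row 1: (97/15)/(74/15) = 97/74; row 2: (43/5)/(16/5) = 43/16; row 3: entry -8/15 ≤ 0; row 4: (6/5)/(2/5) = 3. Minimum is 97/74 at row 1 (s1 leaves); pivot element 74/15.
Divide row 1 by 74/15; eliminate column x_2 from the other rows.
Second iteration: most negative Z-row entry is -445/74 in column x_3, so x_3 enters.
Ratio test on column x_3 — row 1: entry -43/74 ≤ 0; row 2: (163/37)/(165/37) = 163/165; row 3: (164/37)/(28/37) = 41/7; row 4: (25/37)/(16/37) = 25/16. Minimum is 163/165 at row 2 (s2 leaves); pivot element 165/37.
Divide row 2 by 165/37; eliminate column x_3 from the other rows.
After both pivots, the entry at constraint row 2, column s4 is -26/165.

-26/165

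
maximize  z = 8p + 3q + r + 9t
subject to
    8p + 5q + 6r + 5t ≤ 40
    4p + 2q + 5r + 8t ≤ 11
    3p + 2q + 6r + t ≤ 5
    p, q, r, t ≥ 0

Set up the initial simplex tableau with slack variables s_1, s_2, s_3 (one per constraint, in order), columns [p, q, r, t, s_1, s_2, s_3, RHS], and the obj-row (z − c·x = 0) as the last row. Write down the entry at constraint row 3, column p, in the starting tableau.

3

Constraint 3 has coefficient 3 on p.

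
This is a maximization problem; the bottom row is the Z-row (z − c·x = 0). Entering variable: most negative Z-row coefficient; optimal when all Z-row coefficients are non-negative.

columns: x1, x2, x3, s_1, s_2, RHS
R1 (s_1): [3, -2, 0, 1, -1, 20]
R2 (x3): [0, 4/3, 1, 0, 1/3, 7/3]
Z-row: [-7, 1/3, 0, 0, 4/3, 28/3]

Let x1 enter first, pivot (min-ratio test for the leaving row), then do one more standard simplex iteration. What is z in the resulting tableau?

Ratio test on column x1 — row 1: 20/3 = 20/3; row 2: entry 0 ≤ 0. Minimum is 20/3 at row 1 (s_1 leaves); pivot element 3.
Pivot on row 1; the Z-row RHS becomes 28/3 − (-7)·(20/3) = 56.
Next entering variable (most negative Z-row entry -13/3): x2.
Ratio test on column x2 — row 1: entry -2/3 ≤ 0; row 2: (7/3)/(4/3) = 7/4. Minimum is 7/4 at row 2 (x3 leaves); pivot element 4/3.
After the second pivot the Z-row RHS is 56 − (-13/3)·(7/4) = 763/12.

763/12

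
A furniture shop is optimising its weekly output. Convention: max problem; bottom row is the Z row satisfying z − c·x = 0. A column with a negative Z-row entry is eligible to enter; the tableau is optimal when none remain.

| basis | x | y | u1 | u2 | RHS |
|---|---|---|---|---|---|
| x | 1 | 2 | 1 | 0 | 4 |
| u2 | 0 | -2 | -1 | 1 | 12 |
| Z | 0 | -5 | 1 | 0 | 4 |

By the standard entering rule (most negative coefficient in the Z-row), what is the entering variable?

y

Negative Z-row entries: y: -5.
The most negative is -5 in column y, so y enters.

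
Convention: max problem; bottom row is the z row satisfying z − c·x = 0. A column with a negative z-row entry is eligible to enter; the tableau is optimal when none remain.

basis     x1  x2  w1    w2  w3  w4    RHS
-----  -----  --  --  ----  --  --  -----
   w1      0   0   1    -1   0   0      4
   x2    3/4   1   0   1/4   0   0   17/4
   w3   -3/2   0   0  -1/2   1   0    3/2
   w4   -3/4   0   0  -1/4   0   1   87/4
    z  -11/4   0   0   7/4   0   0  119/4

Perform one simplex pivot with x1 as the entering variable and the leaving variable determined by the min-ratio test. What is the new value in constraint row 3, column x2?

2

Ratio test on column x1 — row 1: entry 0 ≤ 0; row 2: (17/4)/(3/4) = 17/3; row 3: entry -3/2 ≤ 0; row 4: entry -3/4 ≤ 0. Minimum is 17/3 at row 2 (x2 leaves); pivot element 3/4.
Divide row 2 by 3/4; eliminate column x1 from the other rows.
Row 3 update in column x2: 0 − (-3/2)·(4/3) = 2.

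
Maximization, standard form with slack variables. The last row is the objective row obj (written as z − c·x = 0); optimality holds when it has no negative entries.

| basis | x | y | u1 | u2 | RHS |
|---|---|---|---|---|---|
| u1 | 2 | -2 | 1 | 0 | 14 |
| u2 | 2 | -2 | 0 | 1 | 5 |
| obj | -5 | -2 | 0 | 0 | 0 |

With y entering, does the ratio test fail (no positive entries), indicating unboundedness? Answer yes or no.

yes

Every constraint-row entry in column y is ≤ 0, so increasing y is unbounded.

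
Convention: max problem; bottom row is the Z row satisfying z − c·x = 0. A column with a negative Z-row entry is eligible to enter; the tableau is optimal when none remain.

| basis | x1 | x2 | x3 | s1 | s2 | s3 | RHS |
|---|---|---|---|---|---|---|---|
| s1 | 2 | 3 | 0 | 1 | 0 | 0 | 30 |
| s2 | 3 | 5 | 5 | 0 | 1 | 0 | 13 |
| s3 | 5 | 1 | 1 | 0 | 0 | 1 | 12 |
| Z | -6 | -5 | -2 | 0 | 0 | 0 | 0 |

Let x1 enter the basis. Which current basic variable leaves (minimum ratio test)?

s3

Column x1 entries and ratios — s1: 30/2 = 15; s2: 13/3 = 13/3; s3: 12/5 = 12/5.
Smallest ratio is 12/5 in the row of s3, so s3 leaves.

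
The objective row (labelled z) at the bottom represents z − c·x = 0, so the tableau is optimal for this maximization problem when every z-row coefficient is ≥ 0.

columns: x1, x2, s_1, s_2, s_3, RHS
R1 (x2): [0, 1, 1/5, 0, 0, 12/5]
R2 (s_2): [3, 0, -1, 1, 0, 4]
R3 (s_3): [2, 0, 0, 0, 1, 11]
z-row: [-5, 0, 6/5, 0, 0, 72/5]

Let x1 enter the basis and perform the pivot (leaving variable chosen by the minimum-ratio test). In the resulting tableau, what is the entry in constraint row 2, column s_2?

1/3

Ratio test on column x1 — row 1: entry 0 ≤ 0; row 2: 4/3 = 4/3; row 3: 11/2 = 11/2. Minimum is 4/3 at row 2 (s_2 leaves); pivot element 3.
Divide row 2 by 3; eliminate column x1 from the other rows.
In the new row 2, the s_2 entry is the old entry divided by the pivot: 1/3 = 1/3.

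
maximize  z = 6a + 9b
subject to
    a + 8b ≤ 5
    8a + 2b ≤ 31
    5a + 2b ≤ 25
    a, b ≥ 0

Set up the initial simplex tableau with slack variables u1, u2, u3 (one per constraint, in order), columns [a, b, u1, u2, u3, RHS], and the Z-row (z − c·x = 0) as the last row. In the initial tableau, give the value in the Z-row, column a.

-6

The Z-row carries the negated objective coefficients: the a entry is -6.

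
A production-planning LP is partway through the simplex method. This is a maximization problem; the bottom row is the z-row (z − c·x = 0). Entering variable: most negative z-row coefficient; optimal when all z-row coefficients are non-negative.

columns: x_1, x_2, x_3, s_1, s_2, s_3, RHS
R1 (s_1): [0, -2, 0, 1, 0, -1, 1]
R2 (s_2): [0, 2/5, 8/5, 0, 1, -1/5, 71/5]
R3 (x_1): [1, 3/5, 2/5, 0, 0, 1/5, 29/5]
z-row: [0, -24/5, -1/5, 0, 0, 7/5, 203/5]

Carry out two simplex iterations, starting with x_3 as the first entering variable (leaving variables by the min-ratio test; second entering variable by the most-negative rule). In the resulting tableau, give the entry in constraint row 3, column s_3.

1/2

Ratio test on column x_3 — row 1: entry 0 ≤ 0; row 2: (71/5)/(8/5) = 71/8; row 3: (29/5)/(2/5) = 29/2. Minimum is 71/8 at row 2 (s_2 leaves); pivot element 8/5.
Divide row 2 by 8/5; eliminate column x_3 from the other rows.
Second iteration: most negative z-row entry is -19/4 in column x_2, so x_2 enters.
Ratio test on column x_2 — row 1: entry -2 ≤ 0; row 2: (71/8)/(1/4) = 71/2; row 3: (9/4)/(1/2) = 9/2. Minimum is 9/2 at row 3 (x_1 leaves); pivot element 1/2.
Divide row 3 by 1/2; eliminate column x_2 from the other rows.
After both pivots, the entry at constraint row 3, column s_3 is 1/2.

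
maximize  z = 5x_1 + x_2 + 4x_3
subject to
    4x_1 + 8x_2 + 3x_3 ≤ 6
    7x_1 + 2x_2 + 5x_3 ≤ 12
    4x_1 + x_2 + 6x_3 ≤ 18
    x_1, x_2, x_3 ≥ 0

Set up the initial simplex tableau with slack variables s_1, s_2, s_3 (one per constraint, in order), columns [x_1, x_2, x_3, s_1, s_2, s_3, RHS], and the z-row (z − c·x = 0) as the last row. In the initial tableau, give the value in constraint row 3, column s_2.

0

Slack s_2 belongs to constraint 2; its column is the unit vector e_2, so the entry in row 3 is 0.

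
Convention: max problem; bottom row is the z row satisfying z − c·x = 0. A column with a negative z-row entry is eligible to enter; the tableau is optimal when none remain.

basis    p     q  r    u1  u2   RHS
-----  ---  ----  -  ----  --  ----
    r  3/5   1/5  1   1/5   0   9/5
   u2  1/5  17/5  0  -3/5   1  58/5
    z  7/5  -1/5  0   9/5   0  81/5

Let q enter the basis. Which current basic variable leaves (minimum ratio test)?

Column q entries and ratios — r: (9/5)/(1/5) = 9; u2: (58/5)/(17/5) = 58/17.
Smallest ratio is 58/17 in the row of u2, so u2 leaves.

u2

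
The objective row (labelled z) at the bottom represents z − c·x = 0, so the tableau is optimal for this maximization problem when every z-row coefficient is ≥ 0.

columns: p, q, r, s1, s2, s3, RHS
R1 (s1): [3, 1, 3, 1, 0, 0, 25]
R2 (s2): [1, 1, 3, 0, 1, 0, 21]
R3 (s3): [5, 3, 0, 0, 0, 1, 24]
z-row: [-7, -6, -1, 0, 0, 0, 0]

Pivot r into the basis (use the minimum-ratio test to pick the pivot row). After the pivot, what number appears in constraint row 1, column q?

0

Ratio test on column r — row 1: 25/3 = 25/3; row 2: 21/3 = 7; row 3: entry 0 ≤ 0. Minimum is 7 at row 2 (s2 leaves); pivot element 3.
Divide row 2 by 3; eliminate column r from the other rows.
Row 1 update in column q: 1 − 3·(1/3) = 0.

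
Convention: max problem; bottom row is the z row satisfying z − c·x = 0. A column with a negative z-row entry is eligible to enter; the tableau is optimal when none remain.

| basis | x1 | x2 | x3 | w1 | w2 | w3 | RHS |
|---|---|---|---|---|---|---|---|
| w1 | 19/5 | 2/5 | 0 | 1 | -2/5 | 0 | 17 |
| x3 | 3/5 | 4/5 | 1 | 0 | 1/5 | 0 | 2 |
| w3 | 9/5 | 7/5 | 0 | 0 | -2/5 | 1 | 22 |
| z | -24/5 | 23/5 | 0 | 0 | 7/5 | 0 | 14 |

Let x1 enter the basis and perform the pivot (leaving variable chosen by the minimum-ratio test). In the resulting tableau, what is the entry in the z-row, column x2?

11

Ratio test on column x1 — row 1: 17/(19/5) = 85/19; row 2: 2/(3/5) = 10/3; row 3: 22/(9/5) = 110/9. Minimum is 10/3 at row 2 (x3 leaves); pivot element 3/5.
Divide row 2 by 3/5; eliminate column x1 from the other rows.
z-row update in column x2: 23/5 − (-24/5)·(4/3) = 11.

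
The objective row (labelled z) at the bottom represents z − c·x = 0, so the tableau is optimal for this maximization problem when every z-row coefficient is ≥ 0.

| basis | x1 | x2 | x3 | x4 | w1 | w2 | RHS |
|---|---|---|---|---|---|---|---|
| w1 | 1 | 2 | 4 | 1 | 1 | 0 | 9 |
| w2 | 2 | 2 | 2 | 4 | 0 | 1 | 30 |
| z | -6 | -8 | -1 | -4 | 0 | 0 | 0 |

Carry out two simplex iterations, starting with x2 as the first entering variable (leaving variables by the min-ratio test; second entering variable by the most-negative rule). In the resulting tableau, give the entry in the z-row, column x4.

Ratio test on column x2 — row 1: 9/2 = 9/2; row 2: 30/2 = 15. Minimum is 9/2 at row 1 (w1 leaves); pivot element 2.
Divide row 1 by 2; eliminate column x2 from the other rows.
Second iteration: most negative z-row entry is -2 in column x1, so x1 enters.
Ratio test on column x1 — row 1: (9/2)/(1/2) = 9; row 2: 21/1 = 21. Minimum is 9 at row 1 (x2 leaves); pivot element 1/2.
Divide row 1 by 1/2; eliminate column x1 from the other rows.
After both pivots, the entry at the z-row, column x4 is 2.

2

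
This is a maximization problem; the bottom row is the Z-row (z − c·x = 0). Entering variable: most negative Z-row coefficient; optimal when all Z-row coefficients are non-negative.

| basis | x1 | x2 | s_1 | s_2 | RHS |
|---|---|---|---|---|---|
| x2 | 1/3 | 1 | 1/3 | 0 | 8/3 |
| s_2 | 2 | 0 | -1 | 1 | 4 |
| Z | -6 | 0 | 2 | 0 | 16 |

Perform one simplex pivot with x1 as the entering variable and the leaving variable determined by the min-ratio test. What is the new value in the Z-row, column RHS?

Ratio test on column x1 — row 1: (8/3)/(1/3) = 8; row 2: 4/2 = 2. Minimum is 2 at row 2 (s_2 leaves); pivot element 2.
Divide row 2 by 2; eliminate column x1 from the other rows.
Z-row update in column RHS: 16 − (-6)·2 = 28.

28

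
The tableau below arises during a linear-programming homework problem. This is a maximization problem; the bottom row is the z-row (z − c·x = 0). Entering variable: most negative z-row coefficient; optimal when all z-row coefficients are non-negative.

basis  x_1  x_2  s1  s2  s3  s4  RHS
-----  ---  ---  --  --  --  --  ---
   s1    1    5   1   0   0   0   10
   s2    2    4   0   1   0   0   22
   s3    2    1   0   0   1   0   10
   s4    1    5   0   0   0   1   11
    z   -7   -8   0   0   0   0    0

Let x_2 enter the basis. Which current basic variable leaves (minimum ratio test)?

Column x_2 entries and ratios — s1: 10/5 = 2; s2: 22/4 = 11/2; s3: 10/1 = 10; s4: 11/5 = 11/5.
Smallest ratio is 2 in the row of s1, so s1 leaves.

s1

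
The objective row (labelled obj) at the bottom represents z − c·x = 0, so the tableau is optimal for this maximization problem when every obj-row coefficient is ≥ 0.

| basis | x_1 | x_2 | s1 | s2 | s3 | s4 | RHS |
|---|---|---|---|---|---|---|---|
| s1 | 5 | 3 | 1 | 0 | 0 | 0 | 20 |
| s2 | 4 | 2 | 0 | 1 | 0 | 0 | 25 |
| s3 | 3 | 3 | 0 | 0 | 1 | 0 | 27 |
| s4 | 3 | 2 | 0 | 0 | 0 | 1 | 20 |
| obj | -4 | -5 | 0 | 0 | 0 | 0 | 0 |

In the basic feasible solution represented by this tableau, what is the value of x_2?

x_2 is not in the basis, so in the current basic feasible solution x_2 = 0.

0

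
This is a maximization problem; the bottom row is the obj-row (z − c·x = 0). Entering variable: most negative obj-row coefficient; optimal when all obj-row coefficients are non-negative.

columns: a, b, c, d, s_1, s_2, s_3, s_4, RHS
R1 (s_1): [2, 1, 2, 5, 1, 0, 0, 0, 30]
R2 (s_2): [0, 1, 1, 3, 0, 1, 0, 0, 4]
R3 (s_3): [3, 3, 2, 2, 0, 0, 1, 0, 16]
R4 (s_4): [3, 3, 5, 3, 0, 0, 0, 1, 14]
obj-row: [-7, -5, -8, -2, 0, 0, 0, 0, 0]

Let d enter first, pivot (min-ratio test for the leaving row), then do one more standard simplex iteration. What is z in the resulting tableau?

Ratio test on column d — row 1: 30/5 = 6; row 2: 4/3 = 4/3; row 3: 16/2 = 8; row 4: 14/3 = 14/3. Minimum is 4/3 at row 2 (s_2 leaves); pivot element 3.
Pivot on row 2; the obj-row RHS becomes 0 − (-2)·(4/3) = 8/3.
Next entering variable (most negative obj-row entry -22/3): c.
Ratio test on column c — row 1: (70/3)/(1/3) = 70; row 2: (4/3)/(1/3) = 4; row 3: (40/3)/(4/3) = 10; row 4: 10/4 = 5/2. Minimum is 5/2 at row 4 (s_4 leaves); pivot element 4.
After the second pivot the obj-row RHS is 8/3 − (-22/3)·(5/2) = 21.

21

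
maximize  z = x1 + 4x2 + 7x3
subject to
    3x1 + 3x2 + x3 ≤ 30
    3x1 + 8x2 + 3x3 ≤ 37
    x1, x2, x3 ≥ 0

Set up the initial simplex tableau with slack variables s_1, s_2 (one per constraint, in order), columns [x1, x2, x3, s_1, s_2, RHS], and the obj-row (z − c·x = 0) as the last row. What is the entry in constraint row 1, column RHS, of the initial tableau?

The RHS of constraint 1 is b_1 = 30.

30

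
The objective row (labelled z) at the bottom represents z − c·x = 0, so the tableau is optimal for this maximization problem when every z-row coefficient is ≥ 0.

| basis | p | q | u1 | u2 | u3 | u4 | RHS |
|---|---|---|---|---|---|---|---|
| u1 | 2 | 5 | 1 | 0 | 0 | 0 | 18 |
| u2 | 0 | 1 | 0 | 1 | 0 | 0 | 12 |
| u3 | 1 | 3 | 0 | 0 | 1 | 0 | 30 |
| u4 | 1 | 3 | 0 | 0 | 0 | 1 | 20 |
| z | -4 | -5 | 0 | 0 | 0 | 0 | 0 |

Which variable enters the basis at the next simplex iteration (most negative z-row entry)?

Negative z-row entries: p: -4, q: -5.
The most negative is -5 in column q, so q enters.

q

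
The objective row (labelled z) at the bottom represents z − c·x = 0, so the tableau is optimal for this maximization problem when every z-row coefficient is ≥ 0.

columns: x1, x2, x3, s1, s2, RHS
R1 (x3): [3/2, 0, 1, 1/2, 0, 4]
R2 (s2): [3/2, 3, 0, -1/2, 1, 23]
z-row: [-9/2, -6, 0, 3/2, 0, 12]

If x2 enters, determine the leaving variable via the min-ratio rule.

Column x2 entries and ratios — x3: 0 ≤ 0, skip; s2: 23/3 = 23/3.
Smallest ratio is 23/3 in the row of s2, so s2 leaves.

s2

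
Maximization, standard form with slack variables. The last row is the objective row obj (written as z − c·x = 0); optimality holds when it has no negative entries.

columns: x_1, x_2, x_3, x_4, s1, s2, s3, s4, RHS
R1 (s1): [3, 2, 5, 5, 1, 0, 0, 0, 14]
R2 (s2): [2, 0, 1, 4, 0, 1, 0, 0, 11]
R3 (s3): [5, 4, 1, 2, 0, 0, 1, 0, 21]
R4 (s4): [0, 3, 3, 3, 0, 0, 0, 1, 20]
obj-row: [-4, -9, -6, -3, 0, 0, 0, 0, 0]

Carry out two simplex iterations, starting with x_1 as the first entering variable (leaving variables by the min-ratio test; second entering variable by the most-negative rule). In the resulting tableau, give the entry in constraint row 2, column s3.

Ratio test on column x_1 — row 1: 14/3 = 14/3; row 2: 11/2 = 11/2; row 3: 21/5 = 21/5; row 4: entry 0 ≤ 0. Minimum is 21/5 at row 3 (s3 leaves); pivot element 5.
Divide row 3 by 5; eliminate column x_1 from the other rows.
Second iteration: most negative obj-row entry is -29/5 in column x_2, so x_2 enters.
Ratio test on column x_2 — row 1: entry -2/5 ≤ 0; row 2: entry -8/5 ≤ 0; row 3: (21/5)/(4/5) = 21/4; row 4: 20/3 = 20/3. Minimum is 21/4 at row 3 (x_1 leaves); pivot element 4/5.
Divide row 3 by 4/5; eliminate column x_2 from the other rows.
After both pivots, the entry at constraint row 2, column s3 is 0.

0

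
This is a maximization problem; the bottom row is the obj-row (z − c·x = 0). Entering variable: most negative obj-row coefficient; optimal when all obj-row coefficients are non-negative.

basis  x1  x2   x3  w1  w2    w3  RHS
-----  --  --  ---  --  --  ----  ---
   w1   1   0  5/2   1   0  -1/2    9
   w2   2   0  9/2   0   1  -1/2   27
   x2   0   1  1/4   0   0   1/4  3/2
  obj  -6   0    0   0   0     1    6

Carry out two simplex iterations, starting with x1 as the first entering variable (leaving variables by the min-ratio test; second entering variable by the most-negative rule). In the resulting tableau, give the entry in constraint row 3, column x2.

Ratio test on column x1 — row 1: 9/1 = 9; row 2: 27/2 = 27/2; row 3: entry 0 ≤ 0. Minimum is 9 at row 1 (w1 leaves); pivot element 1.
Divide row 1 by 1; eliminate column x1 from the other rows.
Second iteration: most negative obj-row entry is -2 in column w3, so w3 enters.
Ratio test on column w3 — row 1: entry -1/2 ≤ 0; row 2: 9/(1/2) = 18; row 3: (3/2)/(1/4) = 6. Minimum is 6 at row 3 (x2 leaves); pivot element 1/4.
Divide row 3 by 1/4; eliminate column w3 from the other rows.
After both pivots, the entry at constraint row 3, column x2 is 4.

4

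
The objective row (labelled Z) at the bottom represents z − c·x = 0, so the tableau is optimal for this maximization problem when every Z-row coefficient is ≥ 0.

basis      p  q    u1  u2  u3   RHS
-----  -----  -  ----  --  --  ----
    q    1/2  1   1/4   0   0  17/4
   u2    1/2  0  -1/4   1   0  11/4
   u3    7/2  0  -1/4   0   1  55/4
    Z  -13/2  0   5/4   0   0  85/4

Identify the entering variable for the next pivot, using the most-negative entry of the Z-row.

p

Negative Z-row entries: p: -13/2.
The most negative is -13/2 in column p, so p enters.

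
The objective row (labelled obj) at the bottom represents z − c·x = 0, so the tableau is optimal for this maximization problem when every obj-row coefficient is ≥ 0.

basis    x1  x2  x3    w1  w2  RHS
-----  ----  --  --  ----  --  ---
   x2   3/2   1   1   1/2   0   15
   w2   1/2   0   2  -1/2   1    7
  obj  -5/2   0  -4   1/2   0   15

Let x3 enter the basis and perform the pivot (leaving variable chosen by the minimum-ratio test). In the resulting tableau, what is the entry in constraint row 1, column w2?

Ratio test on column x3 — row 1: 15/1 = 15; row 2: 7/2 = 7/2. Minimum is 7/2 at row 2 (w2 leaves); pivot element 2.
Divide row 2 by 2; eliminate column x3 from the other rows.
Row 1 update in column w2: 0 − 1·(1/2) = -1/2.

-1/2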